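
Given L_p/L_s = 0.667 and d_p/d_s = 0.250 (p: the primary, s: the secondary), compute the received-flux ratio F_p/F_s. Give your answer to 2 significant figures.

11

F = L/(4πd²), so F_p/F_s = (L_p/L_s) / (d_p/d_s)²
= 0.667 / (0.250)² = 0.667 / 0.06250 = 10.67.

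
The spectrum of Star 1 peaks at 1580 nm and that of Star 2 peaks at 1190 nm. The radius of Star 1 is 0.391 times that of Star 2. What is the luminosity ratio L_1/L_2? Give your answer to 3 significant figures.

0.0492

Wien's law gives T ∝ 1/λ_max, so T_1/T_2 = λ_2/λ_1 = 1190/1580 = 0.7532.
Then L ∝ R²T⁴ gives L_1/L_2 = (0.391)² × (0.7532)⁴ = 0.1529 × 0.3218 = 0.04919.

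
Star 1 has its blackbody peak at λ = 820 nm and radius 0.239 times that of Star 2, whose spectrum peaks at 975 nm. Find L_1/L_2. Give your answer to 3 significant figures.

0.114

Wien's law gives T ∝ 1/λ_max, so T_1/T_2 = λ_2/λ_1 = 975/820 = 1.189.
Then L ∝ R²T⁴ gives L_1/L_2 = (0.239)² × (1.189)⁴ = 0.05712 × 1.999 = 0.1142.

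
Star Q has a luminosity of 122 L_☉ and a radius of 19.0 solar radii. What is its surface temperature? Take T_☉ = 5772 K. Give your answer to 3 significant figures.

4.40×10^3 K

T/T_☉ = (L/L_☉)^(1/4) / (R/R_☉)^(1/2)
T = 5772 × (122)^(1/4) / √(19.0) = 5772 × 3.323 / 4.359 = 4401 K.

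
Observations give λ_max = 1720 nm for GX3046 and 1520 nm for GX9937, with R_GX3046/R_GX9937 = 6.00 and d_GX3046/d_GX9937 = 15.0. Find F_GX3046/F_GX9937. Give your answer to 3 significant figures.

0.0976

Wien's law: T_GX3046/T_GX9937 = λ_GX9937/λ_GX3046 = 1520/1720 = 0.8837.
L_GX3046/L_GX9937 = (R_GX3046/R_GX9937)²(T_GX3046/T_GX9937)⁴ = (6.00)²(0.8837)⁴ = 21.96.
F_GX3046/F_GX9937 = (L_GX3046/L_GX9937)/(d_GX3046/d_GX9937)² = 21.96/(15.0)² = 0.09758.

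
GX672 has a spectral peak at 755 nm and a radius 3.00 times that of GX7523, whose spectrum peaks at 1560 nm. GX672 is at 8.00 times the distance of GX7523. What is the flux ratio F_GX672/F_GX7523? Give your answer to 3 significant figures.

2.56

Wien's law: T_GX672/T_GX7523 = λ_GX7523/λ_GX672 = 1560/755 = 2.066.
L_GX672/L_GX7523 = (R_GX672/R_GX7523)²(T_GX672/T_GX7523)⁴ = (3.00)²(2.066)⁴ = 164.0.
F_GX672/F_GX7523 = (L_GX672/L_GX7523)/(d_GX672/d_GX7523)² = 164.0/(8.00)² = 2.563.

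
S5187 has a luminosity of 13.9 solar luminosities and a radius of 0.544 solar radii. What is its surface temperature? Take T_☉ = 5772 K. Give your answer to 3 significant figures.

1.51×10^4 K

T/T_☉ = (L/L_☉)^(1/4) / (R/R_☉)^(1/2)
T = 5772 × (13.9)^(1/4) / √(0.544) = 5772 × 1.931 / 0.7376 = 1.511×10^4 K.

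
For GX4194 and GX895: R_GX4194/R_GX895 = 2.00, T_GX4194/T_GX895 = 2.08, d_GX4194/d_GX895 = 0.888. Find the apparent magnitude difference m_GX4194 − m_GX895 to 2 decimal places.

L_GX4194/L_GX895 = (2.00)²(2.08)⁴ = 74.87.
F_GX4194/F_GX895 = (L_GX4194/L_GX895)/(d_GX4194/d_GX895)² = 74.87/0.7885 = 94.95.
m_GX4194 − m_GX895 = −2.5 log₁₀(94.95) = -4.94.

-4.94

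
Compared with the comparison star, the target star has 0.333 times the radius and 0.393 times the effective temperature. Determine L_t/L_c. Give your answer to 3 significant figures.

From the Stefan–Boltzmann law, L ∝ R²T⁴, so
L_t/L_c = (R_t/R_c)² (T_t/T_c)⁴ = (0.333)² × (0.393)⁴ = 0.1109 × 0.02385 = 0.002645.

0.00265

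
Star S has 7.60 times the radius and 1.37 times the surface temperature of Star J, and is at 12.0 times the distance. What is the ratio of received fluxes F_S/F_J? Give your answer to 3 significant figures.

L_S/L_J = (R_S/R_J)²(T_S/T_J)⁴ = (7.60)² × (1.37)⁴ = 203.5.
F_S/F_J = (L_S/L_J)/(d_S/d_J)² = 203.5 / (12.0)² = 1.413.

1.41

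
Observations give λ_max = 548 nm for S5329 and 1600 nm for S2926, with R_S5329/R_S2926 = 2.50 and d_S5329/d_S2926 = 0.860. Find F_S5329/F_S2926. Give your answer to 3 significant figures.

614

Wien's law: T_S5329/T_S2926 = λ_S2926/λ_S5329 = 1600/548 = 2.920.
L_S5329/L_S2926 = (R_S5329/R_S2926)²(T_S5329/T_S2926)⁴ = (2.50)²(2.920)⁴ = 454.2.
F_S5329/F_S2926 = (L_S5329/L_S2926)/(d_S5329/d_S2926)² = 454.2/(0.860)² = 614.1.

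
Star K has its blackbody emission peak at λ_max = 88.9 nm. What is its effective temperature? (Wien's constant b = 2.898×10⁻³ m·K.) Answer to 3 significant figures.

T = b/λ_max = 2.898×10⁻³ / (88.9×10⁻⁹) = 3.260×10^4 K.

3.26×10^4 K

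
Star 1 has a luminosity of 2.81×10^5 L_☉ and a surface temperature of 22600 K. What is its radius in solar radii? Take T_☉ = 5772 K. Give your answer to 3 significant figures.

R/R_☉ = √(L/L_☉) / (T/T_☉)² = √(2.81×10^5) / (3.915)²
       = 530.1 / 15.33 = 34.58.

34.6 solar radii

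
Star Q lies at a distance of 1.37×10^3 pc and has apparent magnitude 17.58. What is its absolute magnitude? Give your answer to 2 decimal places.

M = m − 5 log₁₀(d/10 pc) = 17.58 − 5 log₁₀(1.37×10^3/10)
  = 17.58 − 5 × 2.137 = 17.58 − 10.68 = 6.90.

6.90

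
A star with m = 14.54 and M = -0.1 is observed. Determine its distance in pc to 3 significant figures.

8.47×10^3 pc

m − M = 5 log₁₀(d/10 pc)
14.54 − (-0.1) = 14.64 = 5 log₁₀(d/10)
d = 10 × 10^(14.64/5) = 10 × 10^2.928 = 8472 pc.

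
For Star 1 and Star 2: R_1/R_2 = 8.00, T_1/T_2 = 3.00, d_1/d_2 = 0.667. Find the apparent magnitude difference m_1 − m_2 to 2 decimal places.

L_1/L_2 = (8.00)²(3.00)⁴ = 5184.
F_1/F_2 = (L_1/L_2)/(d_1/d_2)² = 5184/0.4449 = 1.165×10^4.
m_1 − m_2 = −2.5 log₁₀(1.165×10^4) = -10.17.

-10.17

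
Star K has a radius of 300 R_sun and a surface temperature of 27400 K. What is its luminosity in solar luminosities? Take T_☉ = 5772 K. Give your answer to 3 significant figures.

L/L_☉ = (R/R_☉)² (T/T_☉)⁴ = (300)² × (27400/5772)⁴
       = 9.000×10^4 × (4.747)⁴ = 9.000×10^4 × 507.8 = 4.570×10^7.

4.57×10^7 solar luminosities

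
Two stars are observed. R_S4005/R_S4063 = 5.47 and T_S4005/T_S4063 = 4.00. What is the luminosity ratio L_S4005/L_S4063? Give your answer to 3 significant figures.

7.66×10^3

From the Stefan–Boltzmann law, L ∝ R²T⁴, so
L_S4005/L_S4063 = (R_S4005/R_S4063)² (T_S4005/T_S4063)⁴ = (5.47)² × (4.00)⁴ = 29.92 × 256.0 = 7660.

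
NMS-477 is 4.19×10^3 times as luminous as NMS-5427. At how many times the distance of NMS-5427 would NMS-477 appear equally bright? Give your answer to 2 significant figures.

Equal flux requires L_NMS-477/d_NMS-477² = L_NMS-5427/d_NMS-5427², so d_NMS-477/d_NMS-5427 = √(L_NMS-477/L_NMS-5427)
= √(4.19×10^3) = 64.73.

65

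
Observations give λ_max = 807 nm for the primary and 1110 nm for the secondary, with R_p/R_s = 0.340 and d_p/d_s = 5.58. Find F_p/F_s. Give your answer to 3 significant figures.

0.0133

Wien's law: T_p/T_s = λ_s/λ_p = 1110/807 = 1.375.
L_p/L_s = (R_p/R_s)²(T_p/T_s)⁴ = (0.340)²(1.375)⁴ = 0.4138.
F_p/F_s = (L_p/L_s)/(d_p/d_s)² = 0.4138/(5.58)² = 0.01329.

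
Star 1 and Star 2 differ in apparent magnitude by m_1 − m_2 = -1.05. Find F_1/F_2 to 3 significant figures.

2.63

F_1/F_2 = 10^(−(m_1 − m_2)/2.5) = 10^(1.05/2.5) = 10^0.420 = 2.630.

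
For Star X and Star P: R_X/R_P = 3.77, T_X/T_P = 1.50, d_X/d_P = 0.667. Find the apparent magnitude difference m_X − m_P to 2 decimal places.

-5.52

L_X/L_P = (3.77)²(1.50)⁴ = 71.95.
F_X/F_P = (L_X/L_P)/(d_X/d_P)² = 71.95/0.4449 = 161.7.
m_X − m_P = −2.5 log₁₀(161.7) = -5.52.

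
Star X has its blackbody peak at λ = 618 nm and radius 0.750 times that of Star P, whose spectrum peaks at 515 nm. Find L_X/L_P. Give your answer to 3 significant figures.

0.271

Wien's law gives T ∝ 1/λ_max, so T_X/T_P = λ_P/λ_X = 515/618 = 0.8333.
Then L ∝ R²T⁴ gives L_X/L_P = (0.750)² × (0.8333)⁴ = 0.5625 × 0.4823 = 0.2713.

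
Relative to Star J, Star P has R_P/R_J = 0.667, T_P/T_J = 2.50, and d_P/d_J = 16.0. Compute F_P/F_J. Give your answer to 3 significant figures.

0.0679

L_P/L_J = (R_P/R_J)²(T_P/T_J)⁴ = (0.667)² × (2.50)⁴ = 17.38.
F_P/F_J = (L_P/L_J)/(d_P/d_J)² = 17.38 / (16.0)² = 0.06788.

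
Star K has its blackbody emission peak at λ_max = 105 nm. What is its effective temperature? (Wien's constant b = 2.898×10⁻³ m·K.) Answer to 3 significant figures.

2.76×10^4 K

T = b/λ_max = 2.898×10⁻³ / (105×10⁻⁹) = 2.760×10^4 K.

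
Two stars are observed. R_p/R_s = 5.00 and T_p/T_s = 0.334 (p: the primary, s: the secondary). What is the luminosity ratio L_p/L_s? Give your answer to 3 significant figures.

From the Stefan–Boltzmann law, L ∝ R²T⁴, so
L_p/L_s = (R_p/R_s)² (T_p/T_s)⁴ = (5.00)² × (0.334)⁴ = 25.00 × 0.01244 = 0.3111.

0.311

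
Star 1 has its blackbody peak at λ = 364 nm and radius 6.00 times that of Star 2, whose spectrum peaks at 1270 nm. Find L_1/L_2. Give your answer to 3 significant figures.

5.33×10^3

Wien's law gives T ∝ 1/λ_max, so T_1/T_2 = λ_2/λ_1 = 1270/364 = 3.489.
Then L ∝ R²T⁴ gives L_1/L_2 = (6.00)² × (3.489)⁴ = 36.00 × 148.2 = 5335.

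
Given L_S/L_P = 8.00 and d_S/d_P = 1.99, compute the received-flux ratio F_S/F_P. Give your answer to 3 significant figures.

F = L/(4πd²), so F_S/F_P = (L_S/L_P) / (d_S/d_P)²
= 8.00 / (1.99)² = 8.00 / 3.960 = 2.020.

2.02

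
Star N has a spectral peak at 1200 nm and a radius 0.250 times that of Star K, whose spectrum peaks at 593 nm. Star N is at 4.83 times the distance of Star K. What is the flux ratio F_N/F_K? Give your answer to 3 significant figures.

1.60×10^-4

Wien's law: T_N/T_K = λ_K/λ_N = 593/1200 = 0.4942.
L_N/L_K = (R_N/R_K)²(T_N/T_K)⁴ = (0.250)²(0.4942)⁴ = 0.003727.
F_N/F_K = (L_N/L_K)/(d_N/d_K)² = 0.003727/(4.83)² = 1.598×10^-4.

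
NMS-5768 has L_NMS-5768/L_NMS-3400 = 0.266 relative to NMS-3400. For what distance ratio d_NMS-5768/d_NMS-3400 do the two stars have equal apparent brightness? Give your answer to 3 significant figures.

Equal flux requires L_NMS-5768/d_NMS-5768² = L_NMS-3400/d_NMS-3400², so d_NMS-5768/d_NMS-3400 = √(L_NMS-5768/L_NMS-3400)
= √(0.266) = 0.5158.

0.516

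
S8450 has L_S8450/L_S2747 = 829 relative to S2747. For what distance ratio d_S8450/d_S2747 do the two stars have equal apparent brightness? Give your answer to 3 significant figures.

Equal flux requires L_S8450/d_S8450² = L_S2747/d_S2747², so d_S8450/d_S2747 = √(L_S8450/L_S2747)
= √(829) = 28.79.

28.8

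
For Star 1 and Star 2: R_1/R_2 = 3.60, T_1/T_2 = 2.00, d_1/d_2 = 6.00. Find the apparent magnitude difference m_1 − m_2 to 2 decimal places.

-1.90

L_1/L_2 = (3.60)²(2.00)⁴ = 207.4.
F_1/F_2 = (L_1/L_2)/(d_1/d_2)² = 207.4/36.00 = 5.760.
m_1 − m_2 = −2.5 log₁₀(5.760) = -1.90.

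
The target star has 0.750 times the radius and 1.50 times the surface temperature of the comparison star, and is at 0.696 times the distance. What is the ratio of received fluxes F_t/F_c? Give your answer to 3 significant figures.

L_t/L_c = (R_t/R_c)²(T_t/T_c)⁴ = (0.750)² × (1.50)⁴ = 2.848.
F_t/F_c = (L_t/L_c)/(d_t/d_c)² = 2.848 / (0.696)² = 5.879.

5.88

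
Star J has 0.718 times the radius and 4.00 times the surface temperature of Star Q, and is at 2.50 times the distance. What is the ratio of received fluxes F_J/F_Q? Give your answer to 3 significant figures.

21.1

L_J/L_Q = (R_J/R_Q)²(T_J/T_Q)⁴ = (0.718)² × (4.00)⁴ = 132.0.
F_J/F_Q = (L_J/L_Q)/(d_J/d_Q)² = 132.0 / (2.50)² = 21.12.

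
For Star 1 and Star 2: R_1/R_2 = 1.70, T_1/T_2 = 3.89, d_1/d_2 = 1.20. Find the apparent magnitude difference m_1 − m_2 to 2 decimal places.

-6.66

L_1/L_2 = (1.70)²(3.89)⁴ = 661.8.
F_1/F_2 = (L_1/L_2)/(d_1/d_2)² = 661.8/1.440 = 459.6.
m_1 − m_2 = −2.5 log₁₀(459.6) = -6.66.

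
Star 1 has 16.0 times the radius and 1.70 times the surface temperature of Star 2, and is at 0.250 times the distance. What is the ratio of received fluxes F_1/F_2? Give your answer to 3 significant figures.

3.42×10^4

L_1/L_2 = (R_1/R_2)²(T_1/T_2)⁴ = (16.0)² × (1.70)⁴ = 2138.
F_1/F_2 = (L_1/L_2)/(d_1/d_2)² = 2138 / (0.250)² = 3.421×10^4.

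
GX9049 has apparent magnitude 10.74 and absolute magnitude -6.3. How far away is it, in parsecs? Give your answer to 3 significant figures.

m − M = 5 log₁₀(d/10 pc)
10.74 − (-6.3) = 17.04 = 5 log₁₀(d/10)
d = 10 × 10^(17.04/5) = 10 × 10^3.408 = 2.559×10^4 pc.

2.56×10^4 pc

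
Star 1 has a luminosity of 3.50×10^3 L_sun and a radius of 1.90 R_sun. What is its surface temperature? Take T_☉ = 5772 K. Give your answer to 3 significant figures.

T/T_☉ = (L/L_☉)^(1/4) / (R/R_☉)^(1/2)
T = 5772 × (3.50×10^3)^(1/4) / √(1.90) = 5772 × 7.692 / 1.378 = 3.221×10^4 K.

3.22×10^4 K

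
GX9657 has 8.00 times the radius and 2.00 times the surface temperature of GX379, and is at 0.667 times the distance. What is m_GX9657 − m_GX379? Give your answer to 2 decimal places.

L_GX9657/L_GX379 = (8.00)²(2.00)⁴ = 1024.
F_GX9657/F_GX379 = (L_GX9657/L_GX379)/(d_GX9657/d_GX379)² = 1024/0.4449 = 2302.
m_GX9657 − m_GX379 = −2.5 log₁₀(2302) = -8.41.

-8.41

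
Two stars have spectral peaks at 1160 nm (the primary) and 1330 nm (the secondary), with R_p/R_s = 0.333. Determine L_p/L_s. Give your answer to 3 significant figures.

0.192

Wien's law gives T ∝ 1/λ_max, so T_p/T_s = λ_s/λ_p = 1330/1160 = 1.147.
Then L ∝ R²T⁴ gives L_p/L_s = (0.333)² × (1.147)⁴ = 0.1109 × 1.728 = 0.1916.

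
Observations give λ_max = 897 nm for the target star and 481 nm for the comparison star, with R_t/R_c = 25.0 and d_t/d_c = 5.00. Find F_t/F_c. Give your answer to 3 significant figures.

2.07

Wien's law: T_t/T_c = λ_c/λ_t = 481/897 = 0.5362.
L_t/L_c = (R_t/R_c)²(T_t/T_c)⁴ = (25.0)²(0.5362)⁴ = 51.68.
F_t/F_c = (L_t/L_c)/(d_t/d_c)² = 51.68/(5.00)² = 2.067.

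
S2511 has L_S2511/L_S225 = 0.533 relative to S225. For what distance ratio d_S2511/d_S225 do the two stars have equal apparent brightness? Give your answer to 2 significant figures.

0.73

Equal flux requires L_S2511/d_S2511² = L_S225/d_S225², so d_S2511/d_S225 = √(L_S2511/L_S225)
= √(0.533) = 0.7301.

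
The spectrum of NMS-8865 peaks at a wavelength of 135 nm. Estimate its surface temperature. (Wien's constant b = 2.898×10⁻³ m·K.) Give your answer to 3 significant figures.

2.15×10^4 K

T = b/λ_max = 2.898×10⁻³ / (135×10⁻⁹) = 2.147×10^4 K.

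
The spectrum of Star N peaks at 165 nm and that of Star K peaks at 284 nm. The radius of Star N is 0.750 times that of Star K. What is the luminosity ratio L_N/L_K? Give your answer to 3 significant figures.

4.94

Wien's law gives T ∝ 1/λ_max, so T_N/T_K = λ_K/λ_N = 284/165 = 1.721.
Then L ∝ R²T⁴ gives L_N/L_K = (0.750)² × (1.721)⁴ = 0.5625 × 8.777 = 4.937.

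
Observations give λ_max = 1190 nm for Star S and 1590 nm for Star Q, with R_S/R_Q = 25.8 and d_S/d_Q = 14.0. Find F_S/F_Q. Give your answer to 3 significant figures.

10.8

Wien's law: T_S/T_Q = λ_Q/λ_S = 1590/1190 = 1.336.
L_S/L_Q = (R_S/R_Q)²(T_S/T_Q)⁴ = (25.8)²(1.336)⁴ = 2121.
F_S/F_Q = (L_S/L_Q)/(d_S/d_Q)² = 2121/(14.0)² = 10.82.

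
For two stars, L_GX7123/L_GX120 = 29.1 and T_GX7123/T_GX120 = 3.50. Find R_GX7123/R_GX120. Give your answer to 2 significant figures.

L ∝ R²T⁴ gives R ∝ √L / T², so
R_GX7123/R_GX120 = √(29.1) / (3.50)² = 5.394 / 12.25 = 0.4404.

0.44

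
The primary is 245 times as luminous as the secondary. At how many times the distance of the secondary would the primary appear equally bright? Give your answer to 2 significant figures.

16

Equal flux requires L_p/d_p² = L_s/d_s², so d_p/d_s = √(L_p/L_s)
= √(245) = 15.65.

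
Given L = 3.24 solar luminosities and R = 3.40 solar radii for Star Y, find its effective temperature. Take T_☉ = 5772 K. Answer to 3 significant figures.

T/T_☉ = (L/L_☉)^(1/4) / (R/R_☉)^(1/2)
T = 5772 × (3.24)^(1/4) / √(3.40) = 5772 × 1.342 / 1.844 = 4200 K.

4.20×10^3 K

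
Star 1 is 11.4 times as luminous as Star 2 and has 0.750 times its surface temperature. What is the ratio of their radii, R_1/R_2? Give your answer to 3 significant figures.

6.00

L ∝ R²T⁴ gives R ∝ √L / T², so
R_1/R_2 = √(11.4) / (0.750)² = 3.376 / 0.5625 = 6.002.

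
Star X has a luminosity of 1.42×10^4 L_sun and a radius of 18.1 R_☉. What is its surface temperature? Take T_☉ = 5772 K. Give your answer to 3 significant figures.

1.48×10^4 K

T/T_☉ = (L/L_☉)^(1/4) / (R/R_☉)^(1/2)
T = 5772 × (1.42×10^4)^(1/4) / √(18.1) = 5772 × 10.92 / 4.254 = 1.481×10^4 K.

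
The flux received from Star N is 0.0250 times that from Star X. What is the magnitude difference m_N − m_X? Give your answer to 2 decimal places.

4.01

m_N − m_X = −2.5 log₁₀(F_N/F_X) = −2.5 log₁₀(0.0250) = −2.5 × (-1.602) = 4.005.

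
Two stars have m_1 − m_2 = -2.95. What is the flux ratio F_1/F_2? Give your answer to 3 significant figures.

15.1

F_1/F_2 = 10^(−(m_1 − m_2)/2.5) = 10^(2.95/2.5) = 10^1.180 = 15.14.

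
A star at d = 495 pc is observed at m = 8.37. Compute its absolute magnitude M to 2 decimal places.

-0.10

M = m − 5 log₁₀(d/10 pc) = 8.37 − 5 log₁₀(495/10)
  = 8.37 − 5 × 1.695 = 8.37 − 8.47 = -0.10.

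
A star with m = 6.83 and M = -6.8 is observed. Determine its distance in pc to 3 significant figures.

5.32×10^3 pc

m − M = 5 log₁₀(d/10 pc)
6.83 − (-6.8) = 13.63 = 5 log₁₀(d/10)
d = 10 × 10^(13.63/5) = 10 × 10^2.726 = 5321 pc.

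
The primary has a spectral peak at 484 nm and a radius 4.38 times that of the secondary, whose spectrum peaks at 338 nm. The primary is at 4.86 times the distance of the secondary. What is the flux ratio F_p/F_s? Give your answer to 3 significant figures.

Wien's law: T_p/T_s = λ_s/λ_p = 338/484 = 0.6983.
L_p/L_s = (R_p/R_s)²(T_p/T_s)⁴ = (4.38)²(0.6983)⁴ = 4.563.
F_p/F_s = (L_p/L_s)/(d_p/d_s)² = 4.563/(4.86)² = 0.1932.

0.193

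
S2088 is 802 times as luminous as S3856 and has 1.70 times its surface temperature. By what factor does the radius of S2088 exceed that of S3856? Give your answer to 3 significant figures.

9.80

L ∝ R²T⁴ gives R ∝ √L / T², so
R_S2088/R_S3856 = √(802) / (1.70)² = 28.32 / 2.890 = 9.799.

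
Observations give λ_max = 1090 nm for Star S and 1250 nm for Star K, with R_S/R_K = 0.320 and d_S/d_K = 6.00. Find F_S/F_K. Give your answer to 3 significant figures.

0.00492

Wien's law: T_S/T_K = λ_K/λ_S = 1250/1090 = 1.147.
L_S/L_K = (R_S/R_K)²(T_S/T_K)⁴ = (0.320)²(1.147)⁴ = 0.1771.
F_S/F_K = (L_S/L_K)/(d_S/d_K)² = 0.1771/(6.00)² = 0.004920.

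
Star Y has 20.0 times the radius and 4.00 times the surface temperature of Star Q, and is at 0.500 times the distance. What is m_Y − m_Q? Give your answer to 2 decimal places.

-14.03

L_Y/L_Q = (20.0)²(4.00)⁴ = 1.024×10^5.
F_Y/F_Q = (L_Y/L_Q)/(d_Y/d_Q)² = 1.024×10^5/0.2500 = 4.096×10^5.
m_Y − m_Q = −2.5 log₁₀(4.096×10^5) = -14.03.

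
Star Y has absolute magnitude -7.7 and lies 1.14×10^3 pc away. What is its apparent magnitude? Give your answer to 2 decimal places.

2.58

m = M + 5 log₁₀(d/10 pc) = -7.7 + 5 log₁₀(1.14×10^3/10)
  = -7.7 + 5 × 2.057 = -7.7 + 10.28 = 2.58.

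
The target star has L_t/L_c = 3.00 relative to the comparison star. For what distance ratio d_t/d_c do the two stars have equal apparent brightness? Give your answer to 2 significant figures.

1.7

Equal flux requires L_t/d_t² = L_c/d_c², so d_t/d_c = √(L_t/L_c)
= √(3.00) = 1.732.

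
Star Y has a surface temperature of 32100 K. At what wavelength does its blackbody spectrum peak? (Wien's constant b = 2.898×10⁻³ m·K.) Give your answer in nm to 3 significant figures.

90.3 nm

λ_max = b/T = 2.898×10⁻³ / 32100 = 9.03×10^-8 m = 90.28 nm.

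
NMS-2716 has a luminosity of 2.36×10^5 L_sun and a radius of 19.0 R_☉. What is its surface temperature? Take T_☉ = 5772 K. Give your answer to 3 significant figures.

T/T_☉ = (L/L_☉)^(1/4) / (R/R_☉)^(1/2)
T = 5772 × (2.36×10^5)^(1/4) / √(19.0) = 5772 × 22.04 / 4.359 = 2.919×10^4 K.

2.92×10^4 K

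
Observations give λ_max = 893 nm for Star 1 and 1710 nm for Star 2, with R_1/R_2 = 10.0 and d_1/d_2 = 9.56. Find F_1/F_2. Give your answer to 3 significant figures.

Wien's law: T_1/T_2 = λ_2/λ_1 = 1710/893 = 1.915.
L_1/L_2 = (R_1/R_2)²(T_1/T_2)⁴ = (10.0)²(1.915)⁴ = 1345.
F_1/F_2 = (L_1/L_2)/(d_1/d_2)² = 1345/(9.56)² = 14.71.

14.7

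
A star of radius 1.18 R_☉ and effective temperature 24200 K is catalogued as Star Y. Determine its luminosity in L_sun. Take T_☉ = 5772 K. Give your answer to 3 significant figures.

L/L_☉ = (R/R_☉)² (T/T_☉)⁴ = (1.18)² × (24200/5772)⁴
       = 1.392 × (4.193)⁴ = 1.392 × 309.0 = 430.2.

430 L_sun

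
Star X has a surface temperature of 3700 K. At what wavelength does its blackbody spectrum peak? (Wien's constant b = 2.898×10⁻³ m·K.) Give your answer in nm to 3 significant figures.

λ_max = b/T = 2.898×10⁻³ / 3700 = 7.83×10^-7 m = 783.2 nm.

783 nm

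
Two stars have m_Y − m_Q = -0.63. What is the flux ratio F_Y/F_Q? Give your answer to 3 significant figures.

1.79

F_Y/F_Q = 10^(−(m_Y − m_Q)/2.5) = 10^(0.63/2.5) = 10^0.252 = 1.786.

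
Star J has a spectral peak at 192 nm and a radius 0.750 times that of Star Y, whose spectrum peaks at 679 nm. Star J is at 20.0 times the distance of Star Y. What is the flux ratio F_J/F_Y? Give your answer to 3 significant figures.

0.220

Wien's law: T_J/T_Y = λ_Y/λ_J = 679/192 = 3.536.
L_J/L_Y = (R_J/R_Y)²(T_J/T_Y)⁴ = (0.750)²(3.536)⁴ = 87.98.
F_J/F_Y = (L_J/L_Y)/(d_J/d_Y)² = 87.98/(20.0)² = 0.2200.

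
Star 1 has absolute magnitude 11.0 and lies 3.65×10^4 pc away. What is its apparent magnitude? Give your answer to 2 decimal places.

m = M + 5 log₁₀(d/10 pc) = 11.0 + 5 log₁₀(3.65×10^4/10)
  = 11.0 + 5 × 3.562 = 11.0 + 17.81 = 28.81.

28.81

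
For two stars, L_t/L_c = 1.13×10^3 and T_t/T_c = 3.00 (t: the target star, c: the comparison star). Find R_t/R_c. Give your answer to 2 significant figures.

3.7

L ∝ R²T⁴ gives R ∝ √L / T², so
R_t/R_c = √(1.13×10^3) / (3.00)² = 33.62 / 9.000 = 3.735.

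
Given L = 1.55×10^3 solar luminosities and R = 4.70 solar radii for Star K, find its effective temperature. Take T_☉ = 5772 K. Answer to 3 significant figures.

T/T_☉ = (L/L_☉)^(1/4) / (R/R_☉)^(1/2)
T = 5772 × (1.55×10^3)^(1/4) / √(4.70) = 5772 × 6.275 / 2.168 = 1.671×10^4 K.

1.67×10^4 K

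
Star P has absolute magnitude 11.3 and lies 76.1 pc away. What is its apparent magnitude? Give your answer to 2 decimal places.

15.71

m = M + 5 log₁₀(d/10 pc) = 11.3 + 5 log₁₀(76.1/10)
  = 11.3 + 5 × 0.881 = 11.3 + 4.41 = 15.71.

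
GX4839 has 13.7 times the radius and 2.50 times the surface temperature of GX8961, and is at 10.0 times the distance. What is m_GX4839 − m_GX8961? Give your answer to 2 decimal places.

L_GX4839/L_GX8961 = (13.7)²(2.50)⁴ = 7332.
F_GX4839/F_GX8961 = (L_GX4839/L_GX8961)/(d_GX4839/d_GX8961)² = 7332/100.0 = 73.32.
m_GX4839 − m_GX8961 = −2.5 log₁₀(73.32) = -4.66.

-4.66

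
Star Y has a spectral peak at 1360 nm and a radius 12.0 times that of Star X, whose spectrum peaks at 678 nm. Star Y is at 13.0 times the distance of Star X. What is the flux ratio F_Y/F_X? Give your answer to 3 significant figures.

Wien's law: T_Y/T_X = λ_X/λ_Y = 678/1360 = 0.4985.
L_Y/L_X = (R_Y/R_X)²(T_Y/T_X)⁴ = (12.0)²(0.4985)⁴ = 8.895.
F_Y/F_X = (L_Y/L_X)/(d_Y/d_X)² = 8.895/(13.0)² = 0.05263.

0.0526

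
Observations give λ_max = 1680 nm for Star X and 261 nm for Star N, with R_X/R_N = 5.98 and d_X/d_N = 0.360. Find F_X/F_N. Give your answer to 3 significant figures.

0.161

Wien's law: T_X/T_N = λ_N/λ_X = 261/1680 = 0.1554.
L_X/L_N = (R_X/R_N)²(T_X/T_N)⁴ = (5.98)²(0.1554)⁴ = 0.02083.
F_X/F_N = (L_X/L_N)/(d_X/d_N)² = 0.02083/(0.360)² = 0.1607.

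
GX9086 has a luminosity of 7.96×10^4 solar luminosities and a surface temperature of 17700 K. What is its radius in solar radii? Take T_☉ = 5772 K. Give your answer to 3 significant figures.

30.0 solar radii

R/R_☉ = √(L/L_☉) / (T/T_☉)² = √(7.96×10^4) / (3.067)²
       = 282.1 / 9.404 = 30.00.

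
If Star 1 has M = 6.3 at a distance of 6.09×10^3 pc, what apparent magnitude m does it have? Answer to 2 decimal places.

m = M + 5 log₁₀(d/10 pc) = 6.3 + 5 log₁₀(6.09×10^3/10)
  = 6.3 + 5 × 2.785 = 6.3 + 13.92 = 20.22.

20.22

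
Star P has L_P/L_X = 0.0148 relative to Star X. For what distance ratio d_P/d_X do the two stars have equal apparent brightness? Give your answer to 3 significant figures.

Equal flux requires L_P/d_P² = L_X/d_X², so d_P/d_X = √(L_P/L_X)
= √(0.0148) = 0.1217.

0.122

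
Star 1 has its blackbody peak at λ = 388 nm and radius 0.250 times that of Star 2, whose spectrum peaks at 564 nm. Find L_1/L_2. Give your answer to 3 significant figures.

0.279

Wien's law gives T ∝ 1/λ_max, so T_1/T_2 = λ_2/λ_1 = 564/388 = 1.454.
Then L ∝ R²T⁴ gives L_1/L_2 = (0.250)² × (1.454)⁴ = 0.06250 × 4.465 = 0.2790.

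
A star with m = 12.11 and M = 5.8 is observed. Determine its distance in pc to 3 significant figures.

183 pc

m − M = 5 log₁₀(d/10 pc)
12.11 − (5.8) = 6.31 = 5 log₁₀(d/10)
d = 10 × 10^(6.31/5) = 10 × 10^1.262 = 182.8 pc.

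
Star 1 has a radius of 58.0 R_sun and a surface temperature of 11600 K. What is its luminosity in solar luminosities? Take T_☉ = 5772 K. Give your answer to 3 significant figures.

L/L_☉ = (R/R_☉)² (T/T_☉)⁴ = (58.0)² × (11600/5772)⁴
       = 3364 × (2.010)⁴ = 3364 × 16.31 = 5.488×10^4.

5.49×10^4 solar luminosities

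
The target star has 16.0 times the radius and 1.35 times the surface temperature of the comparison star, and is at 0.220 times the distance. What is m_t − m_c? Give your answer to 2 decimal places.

L_t/L_c = (16.0)²(1.35)⁴ = 850.3.
F_t/F_c = (L_t/L_c)/(d_t/d_c)² = 850.3/0.04840 = 1.757×10^4.
m_t − m_c = −2.5 log₁₀(1.757×10^4) = -10.61.

-10.61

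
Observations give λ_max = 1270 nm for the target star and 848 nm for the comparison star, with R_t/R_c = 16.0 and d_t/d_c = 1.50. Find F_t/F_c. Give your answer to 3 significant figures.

22.6

Wien's law: T_t/T_c = λ_c/λ_t = 848/1270 = 0.6677.
L_t/L_c = (R_t/R_c)²(T_t/T_c)⁴ = (16.0)²(0.6677)⁴ = 50.89.
F_t/F_c = (L_t/L_c)/(d_t/d_c)² = 50.89/(1.50)² = 22.62.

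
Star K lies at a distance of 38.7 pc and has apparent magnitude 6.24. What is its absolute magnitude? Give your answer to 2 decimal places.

M = m − 5 log₁₀(d/10 pc) = 6.24 − 5 log₁₀(38.7/10)
  = 6.24 − 5 × 0.588 = 6.24 − 2.94 = 3.30.

3.30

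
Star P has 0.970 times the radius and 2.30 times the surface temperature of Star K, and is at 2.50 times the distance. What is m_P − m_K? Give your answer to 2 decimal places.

-1.56

L_P/L_K = (0.970)²(2.30)⁴ = 26.33.
F_P/F_K = (L_P/L_K)/(d_P/d_K)² = 26.33/6.250 = 4.213.
m_P − m_K = −2.5 log₁₀(4.213) = -1.56.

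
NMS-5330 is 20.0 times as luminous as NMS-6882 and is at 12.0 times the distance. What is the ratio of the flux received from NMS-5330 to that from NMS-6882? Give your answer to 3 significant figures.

0.139

F = L/(4πd²), so F_NMS-5330/F_NMS-6882 = (L_NMS-5330/L_NMS-6882) / (d_NMS-5330/d_NMS-6882)²
= 20.0 / (12.0)² = 20.0 / 144.0 = 0.1389.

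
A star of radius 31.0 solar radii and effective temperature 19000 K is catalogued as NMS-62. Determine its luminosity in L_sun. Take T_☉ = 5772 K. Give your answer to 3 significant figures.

L/L_☉ = (R/R_☉)² (T/T_☉)⁴ = (31.0)² × (19000/5772)⁴
       = 961.0 × (3.292)⁴ = 961.0 × 117.4 = 1.128×10^5.

1.13×10^5 L_sun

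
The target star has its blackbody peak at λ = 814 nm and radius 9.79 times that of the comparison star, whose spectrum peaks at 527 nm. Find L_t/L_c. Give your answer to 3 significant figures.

Wien's law gives T ∝ 1/λ_max, so T_t/T_c = λ_c/λ_t = 527/814 = 0.6474.
Then L ∝ R²T⁴ gives L_t/L_c = (9.79)² × (0.6474)⁴ = 95.84 × 0.1757 = 16.84.

16.8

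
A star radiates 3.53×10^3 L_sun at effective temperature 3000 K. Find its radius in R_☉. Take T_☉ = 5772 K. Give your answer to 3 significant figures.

220 R_☉

R/R_☉ = √(L/L_☉) / (T/T_☉)² = √(3.53×10^3) / (0.5198)²
       = 59.41 / 0.2701 = 219.9.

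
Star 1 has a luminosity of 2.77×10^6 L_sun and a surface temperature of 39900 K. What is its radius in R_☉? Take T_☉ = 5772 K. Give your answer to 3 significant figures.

R/R_☉ = √(L/L_☉) / (T/T_☉)² = √(2.77×10^6) / (6.913)²
       = 1664 / 47.79 = 34.83.

34.8 R_☉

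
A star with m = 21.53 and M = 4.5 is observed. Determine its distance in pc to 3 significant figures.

2.55×10^4 pc

m − M = 5 log₁₀(d/10 pc)
21.53 − (4.5) = 17.03 = 5 log₁₀(d/10)
d = 10 × 10^(17.03/5) = 10 × 10^3.406 = 2.547×10^4 pc.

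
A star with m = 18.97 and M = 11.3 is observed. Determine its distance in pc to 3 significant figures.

342 pc

m − M = 5 log₁₀(d/10 pc)
18.97 − (11.3) = 7.67 = 5 log₁₀(d/10)
d = 10 × 10^(7.67/5) = 10 × 10^1.534 = 342.0 pc.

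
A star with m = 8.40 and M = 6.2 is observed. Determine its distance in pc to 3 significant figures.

m − M = 5 log₁₀(d/10 pc)
8.40 − (6.2) = 2.20 = 5 log₁₀(d/10)
d = 10 × 10^(2.20/5) = 10 × 10^0.440 = 27.54 pc.

27.5 pc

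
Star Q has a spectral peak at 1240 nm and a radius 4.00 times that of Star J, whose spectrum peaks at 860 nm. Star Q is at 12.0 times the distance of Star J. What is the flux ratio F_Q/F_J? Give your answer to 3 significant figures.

0.0257

Wien's law: T_Q/T_J = λ_J/λ_Q = 860/1240 = 0.6935.
L_Q/L_J = (R_Q/R_J)²(T_Q/T_J)⁴ = (4.00)²(0.6935)⁴ = 3.702.
F_Q/F_J = (L_Q/L_J)/(d_Q/d_J)² = 3.702/(12.0)² = 0.02571.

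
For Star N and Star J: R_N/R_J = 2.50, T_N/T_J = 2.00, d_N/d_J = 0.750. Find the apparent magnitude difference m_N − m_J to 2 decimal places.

-5.62

L_N/L_J = (2.50)²(2.00)⁴ = 100.0.
F_N/F_J = (L_N/L_J)/(d_N/d_J)² = 100.0/0.5625 = 177.8.
m_N − m_J = −2.5 log₁₀(177.8) = -5.62.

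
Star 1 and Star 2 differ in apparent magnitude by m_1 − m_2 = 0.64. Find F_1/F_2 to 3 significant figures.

0.555

F_1/F_2 = 10^(−(m_1 − m_2)/2.5) = 10^(-0.64/2.5) = 10^-0.256 = 0.5546.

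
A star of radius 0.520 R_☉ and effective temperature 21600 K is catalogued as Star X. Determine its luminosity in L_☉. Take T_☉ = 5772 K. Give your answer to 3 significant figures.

53.0 L_☉

L/L_☉ = (R/R_☉)² (T/T_☉)⁴ = (0.520)² × (21600/5772)⁴
       = 0.2704 × (3.742)⁴ = 0.2704 × 196.1 = 53.03.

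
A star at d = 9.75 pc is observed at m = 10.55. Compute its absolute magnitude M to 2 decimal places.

M = m − 5 log₁₀(d/10 pc) = 10.55 − 5 log₁₀(9.75/10)
  = 10.55 − 5 × -0.011 = 10.55 − -0.05 = 10.60.

10.60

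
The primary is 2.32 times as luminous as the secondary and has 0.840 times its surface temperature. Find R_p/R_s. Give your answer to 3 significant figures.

2.16

L ∝ R²T⁴ gives R ∝ √L / T², so
R_p/R_s = √(2.32) / (0.840)² = 1.523 / 0.7056 = 2.159.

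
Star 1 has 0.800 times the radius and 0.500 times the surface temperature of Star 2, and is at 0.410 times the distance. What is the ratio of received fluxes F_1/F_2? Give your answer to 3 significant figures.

L_1/L_2 = (R_1/R_2)²(T_1/T_2)⁴ = (0.800)² × (0.500)⁴ = 0.04000.
F_1/F_2 = (L_1/L_2)/(d_1/d_2)² = 0.04000 / (0.410)² = 0.2380.

0.238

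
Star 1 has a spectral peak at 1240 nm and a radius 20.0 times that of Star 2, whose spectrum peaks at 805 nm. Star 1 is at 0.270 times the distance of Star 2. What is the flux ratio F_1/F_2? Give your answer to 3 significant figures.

975

Wien's law: T_1/T_2 = λ_2/λ_1 = 805/1240 = 0.6492.
L_1/L_2 = (R_1/R_2)²(T_1/T_2)⁴ = (20.0)²(0.6492)⁴ = 71.05.
F_1/F_2 = (L_1/L_2)/(d_1/d_2)² = 71.05/(0.270)² = 974.6.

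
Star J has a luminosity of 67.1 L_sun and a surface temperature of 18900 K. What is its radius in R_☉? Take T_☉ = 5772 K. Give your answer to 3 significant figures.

0.764 R_☉

R/R_☉ = √(L/L_☉) / (T/T_☉)² = √(67.1) / (3.274)²
       = 8.191 / 10.72 = 0.7640.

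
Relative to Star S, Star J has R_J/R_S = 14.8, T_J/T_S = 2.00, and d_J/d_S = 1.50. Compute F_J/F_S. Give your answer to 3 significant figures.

1.56×10^3

L_J/L_S = (R_J/R_S)²(T_J/T_S)⁴ = (14.8)² × (2.00)⁴ = 3505.
F_J/F_S = (L_J/L_S)/(d_J/d_S)² = 3505 / (1.50)² = 1558.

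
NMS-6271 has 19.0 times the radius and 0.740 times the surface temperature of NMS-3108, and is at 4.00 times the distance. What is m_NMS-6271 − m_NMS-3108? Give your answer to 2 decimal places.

-2.08

L_NMS-6271/L_NMS-3108 = (19.0)²(0.740)⁴ = 108.3.
F_NMS-6271/F_NMS-3108 = (L_NMS-6271/L_NMS-3108)/(d_NMS-6271/d_NMS-3108)² = 108.3/16.00 = 6.766.
m_NMS-6271 − m_NMS-3108 = −2.5 log₁₀(6.766) = -2.08.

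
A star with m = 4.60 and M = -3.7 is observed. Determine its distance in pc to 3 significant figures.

m − M = 5 log₁₀(d/10 pc)
4.60 − (-3.7) = 8.30 = 5 log₁₀(d/10)
d = 10 × 10^(8.30/5) = 10 × 10^1.660 = 457.1 pc.

457 pc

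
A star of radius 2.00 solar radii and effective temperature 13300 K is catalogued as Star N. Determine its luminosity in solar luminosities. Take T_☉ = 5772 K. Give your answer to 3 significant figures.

L/L_☉ = (R/R_☉)² (T/T_☉)⁴ = (2.00)² × (13300/5772)⁴
       = 4.000 × (2.304)⁴ = 4.000 × 28.19 = 112.8.

113 solar luminosities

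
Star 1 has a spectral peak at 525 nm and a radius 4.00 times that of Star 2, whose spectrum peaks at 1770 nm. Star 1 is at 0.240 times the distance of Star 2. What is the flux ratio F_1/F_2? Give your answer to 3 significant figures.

3.59×10^4

Wien's law: T_1/T_2 = λ_2/λ_1 = 1770/525 = 3.371.
L_1/L_2 = (R_1/R_2)²(T_1/T_2)⁴ = (4.00)²(3.371)⁴ = 2067.
F_1/F_2 = (L_1/L_2)/(d_1/d_2)² = 2067/(0.240)² = 3.589×10^4.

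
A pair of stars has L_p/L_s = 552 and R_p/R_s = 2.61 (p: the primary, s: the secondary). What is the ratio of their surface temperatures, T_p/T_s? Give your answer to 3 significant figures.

L ∝ R²T⁴ gives T ∝ (L/R²)^(1/4), so
T_p/T_s = (552 / 2.61²)^(1/4) = (81.03)^(1/4) = 3.000.

3.00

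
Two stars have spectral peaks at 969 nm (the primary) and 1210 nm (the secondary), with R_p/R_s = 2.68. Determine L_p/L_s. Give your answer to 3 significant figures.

Wien's law gives T ∝ 1/λ_max, so T_p/T_s = λ_s/λ_p = 1210/969 = 1.249.
Then L ∝ R²T⁴ gives L_p/L_s = (2.68)² × (1.249)⁴ = 7.182 × 2.431 = 17.46.

17.5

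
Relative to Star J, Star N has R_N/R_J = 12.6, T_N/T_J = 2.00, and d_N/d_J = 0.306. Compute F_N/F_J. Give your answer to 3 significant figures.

2.71×10^4

L_N/L_J = (R_N/R_J)²(T_N/T_J)⁴ = (12.6)² × (2.00)⁴ = 2540.
F_N/F_J = (L_N/L_J)/(d_N/d_J)² = 2540 / (0.306)² = 2.713×10^4.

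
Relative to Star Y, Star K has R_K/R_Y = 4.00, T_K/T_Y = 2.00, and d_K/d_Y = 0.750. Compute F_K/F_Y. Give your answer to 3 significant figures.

455

L_K/L_Y = (R_K/R_Y)²(T_K/T_Y)⁴ = (4.00)² × (2.00)⁴ = 256.0.
F_K/F_Y = (L_K/L_Y)/(d_K/d_Y)² = 256.0 / (0.750)² = 455.1.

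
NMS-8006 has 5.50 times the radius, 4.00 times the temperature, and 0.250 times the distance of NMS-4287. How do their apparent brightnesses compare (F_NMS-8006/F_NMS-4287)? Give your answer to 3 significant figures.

1.24×10^5

L_NMS-8006/L_NMS-4287 = (R_NMS-8006/R_NMS-4287)²(T_NMS-8006/T_NMS-4287)⁴ = (5.50)² × (4.00)⁴ = 7744.
F_NMS-8006/F_NMS-4287 = (L_NMS-8006/L_NMS-4287)/(d_NMS-8006/d_NMS-4287)² = 7744 / (0.250)² = 1.239×10^5.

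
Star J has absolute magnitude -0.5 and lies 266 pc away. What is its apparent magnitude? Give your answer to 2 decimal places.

6.62

m = M + 5 log₁₀(d/10 pc) = -0.5 + 5 log₁₀(266/10)
  = -0.5 + 5 × 1.425 = -0.5 + 7.12 = 6.62.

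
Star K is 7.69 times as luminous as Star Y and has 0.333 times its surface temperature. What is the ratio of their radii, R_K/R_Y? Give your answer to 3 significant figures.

L ∝ R²T⁴ gives R ∝ √L / T², so
R_K/R_Y = √(7.69) / (0.333)² = 2.773 / 0.1109 = 25.01.

25.0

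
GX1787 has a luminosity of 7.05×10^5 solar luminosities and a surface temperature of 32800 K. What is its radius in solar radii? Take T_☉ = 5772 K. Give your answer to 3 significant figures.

R/R_☉ = √(L/L_☉) / (T/T_☉)² = √(7.05×10^5) / (5.683)²
       = 839.6 / 32.29 = 26.00.

26.0 solar radii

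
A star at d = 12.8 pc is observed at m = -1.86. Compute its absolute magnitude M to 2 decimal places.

M = m − 5 log₁₀(d/10 pc) = -1.86 − 5 log₁₀(12.8/10)
  = -1.86 − 5 × 0.107 = -1.86 − 0.54 = -2.40.

-2.40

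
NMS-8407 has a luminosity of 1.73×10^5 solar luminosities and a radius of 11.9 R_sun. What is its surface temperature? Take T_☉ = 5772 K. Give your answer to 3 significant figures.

3.41×10^4 K

T/T_☉ = (L/L_☉)^(1/4) / (R/R_☉)^(1/2)
T = 5772 × (1.73×10^5)^(1/4) / √(11.9) = 5772 × 20.39 / 3.450 = 3.412×10^4 K.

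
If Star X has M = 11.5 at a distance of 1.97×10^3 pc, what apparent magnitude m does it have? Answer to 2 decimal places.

22.97

m = M + 5 log₁₀(d/10 pc) = 11.5 + 5 log₁₀(1.97×10^3/10)
  = 11.5 + 5 × 2.294 = 11.5 + 11.47 = 22.97.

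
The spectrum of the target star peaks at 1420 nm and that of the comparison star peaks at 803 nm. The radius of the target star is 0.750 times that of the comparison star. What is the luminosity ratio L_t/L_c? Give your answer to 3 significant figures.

Wien's law gives T ∝ 1/λ_max, so T_t/T_c = λ_c/λ_t = 803/1420 = 0.5655.
Then L ∝ R²T⁴ gives L_t/L_c = (0.750)² × (0.5655)⁴ = 0.5625 × 0.1023 = 0.05752.

0.0575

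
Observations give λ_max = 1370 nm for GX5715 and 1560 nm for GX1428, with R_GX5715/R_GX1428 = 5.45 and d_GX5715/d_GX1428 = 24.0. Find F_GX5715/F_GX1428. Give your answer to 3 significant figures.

Wien's law: T_GX5715/T_GX1428 = λ_GX1428/λ_GX5715 = 1560/1370 = 1.139.
L_GX5715/L_GX1428 = (R_GX5715/R_GX1428)²(T_GX5715/T_GX1428)⁴ = (5.45)²(1.139)⁴ = 49.94.
F_GX5715/F_GX1428 = (L_GX5715/L_GX1428)/(d_GX5715/d_GX1428)² = 49.94/(24.0)² = 0.08669.

0.0867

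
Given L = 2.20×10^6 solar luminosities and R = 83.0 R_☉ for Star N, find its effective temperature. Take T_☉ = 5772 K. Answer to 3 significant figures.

T/T_☉ = (L/L_☉)^(1/4) / (R/R_☉)^(1/2)
T = 5772 × (2.20×10^6)^(1/4) / √(83.0) = 5772 × 38.51 / 9.110 = 2.440×10^4 K.

2.44×10^4 K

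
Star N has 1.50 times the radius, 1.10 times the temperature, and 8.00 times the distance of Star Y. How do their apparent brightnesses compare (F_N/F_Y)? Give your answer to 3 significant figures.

0.0515

L_N/L_Y = (R_N/R_Y)²(T_N/T_Y)⁴ = (1.50)² × (1.10)⁴ = 3.294.
F_N/F_Y = (L_N/L_Y)/(d_N/d_Y)² = 3.294 / (8.00)² = 0.05147.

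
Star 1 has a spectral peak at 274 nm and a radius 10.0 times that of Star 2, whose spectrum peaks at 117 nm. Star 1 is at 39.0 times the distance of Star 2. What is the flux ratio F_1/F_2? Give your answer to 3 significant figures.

0.00219

Wien's law: T_1/T_2 = λ_2/λ_1 = 117/274 = 0.4270.
L_1/L_2 = (R_1/R_2)²(T_1/T_2)⁴ = (10.0)²(0.4270)⁴ = 3.325.
F_1/F_2 = (L_1/L_2)/(d_1/d_2)² = 3.325/(39.0)² = 0.002186.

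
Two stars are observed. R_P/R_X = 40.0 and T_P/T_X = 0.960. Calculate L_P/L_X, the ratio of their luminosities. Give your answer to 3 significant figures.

1.36×10^3

From the Stefan–Boltzmann law, L ∝ R²T⁴, so
L_P/L_X = (R_P/R_X)² (T_P/T_X)⁴ = (40.0)² × (0.960)⁴ = 1600 × 0.8493 = 1359.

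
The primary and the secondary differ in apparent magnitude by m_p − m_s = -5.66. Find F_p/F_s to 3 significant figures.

184

F_p/F_s = 10^(−(m_p − m_s)/2.5) = 10^(5.66/2.5) = 10^2.264 = 183.7.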